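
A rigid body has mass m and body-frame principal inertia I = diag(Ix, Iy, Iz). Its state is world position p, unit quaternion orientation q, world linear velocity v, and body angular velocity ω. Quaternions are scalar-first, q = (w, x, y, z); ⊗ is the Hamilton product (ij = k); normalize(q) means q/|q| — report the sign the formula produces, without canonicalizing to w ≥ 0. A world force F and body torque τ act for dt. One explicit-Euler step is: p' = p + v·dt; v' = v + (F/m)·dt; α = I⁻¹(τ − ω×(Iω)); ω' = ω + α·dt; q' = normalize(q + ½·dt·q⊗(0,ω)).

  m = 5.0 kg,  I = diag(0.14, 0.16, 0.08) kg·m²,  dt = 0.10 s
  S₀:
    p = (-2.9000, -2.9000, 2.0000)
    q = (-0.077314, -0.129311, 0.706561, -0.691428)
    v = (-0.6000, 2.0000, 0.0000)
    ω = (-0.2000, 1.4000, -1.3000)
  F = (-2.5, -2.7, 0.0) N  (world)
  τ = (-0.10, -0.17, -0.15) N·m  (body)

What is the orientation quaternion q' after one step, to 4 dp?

Hamilton product q⊗(0,ω) = (-1.9139040, 0.0649327, -0.1380583, 0.0607850)
q + ½dt·q⊗(0,ω), renormalized = (-0.1722, -0.1255, 0.6965, -0.6852)

q' = (-0.1722, -0.1255, 0.6965, -0.6852)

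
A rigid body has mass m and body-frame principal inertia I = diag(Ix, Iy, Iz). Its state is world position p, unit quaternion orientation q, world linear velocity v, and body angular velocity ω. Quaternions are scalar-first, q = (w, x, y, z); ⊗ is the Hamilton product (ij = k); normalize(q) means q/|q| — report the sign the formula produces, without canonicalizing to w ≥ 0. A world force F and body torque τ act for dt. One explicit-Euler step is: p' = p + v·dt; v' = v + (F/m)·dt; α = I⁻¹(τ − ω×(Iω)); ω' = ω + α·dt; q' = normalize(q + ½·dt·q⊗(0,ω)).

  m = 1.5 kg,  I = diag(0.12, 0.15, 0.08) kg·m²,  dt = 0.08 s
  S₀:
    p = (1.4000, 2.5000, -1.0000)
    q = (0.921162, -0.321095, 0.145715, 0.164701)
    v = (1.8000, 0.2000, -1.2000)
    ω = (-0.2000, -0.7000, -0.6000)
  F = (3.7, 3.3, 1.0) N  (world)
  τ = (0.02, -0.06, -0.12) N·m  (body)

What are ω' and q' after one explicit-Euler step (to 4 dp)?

(τ − ω×Iω)/I = (0.4117, -0.4320, -1.5525)
new body rate ω' = (-0.1671, -0.7346, -0.7242)
q⊗(0,ω) = (0.1366021, -0.1563707, -0.8704106, -0.2987877)
updated quaternion q' = (0.9260, -0.3271, 0.1108, 0.1526)

ω' = (-0.1671, -0.7346, -0.7242)
q' = (0.9260, -0.3271, 0.1108, 0.1526)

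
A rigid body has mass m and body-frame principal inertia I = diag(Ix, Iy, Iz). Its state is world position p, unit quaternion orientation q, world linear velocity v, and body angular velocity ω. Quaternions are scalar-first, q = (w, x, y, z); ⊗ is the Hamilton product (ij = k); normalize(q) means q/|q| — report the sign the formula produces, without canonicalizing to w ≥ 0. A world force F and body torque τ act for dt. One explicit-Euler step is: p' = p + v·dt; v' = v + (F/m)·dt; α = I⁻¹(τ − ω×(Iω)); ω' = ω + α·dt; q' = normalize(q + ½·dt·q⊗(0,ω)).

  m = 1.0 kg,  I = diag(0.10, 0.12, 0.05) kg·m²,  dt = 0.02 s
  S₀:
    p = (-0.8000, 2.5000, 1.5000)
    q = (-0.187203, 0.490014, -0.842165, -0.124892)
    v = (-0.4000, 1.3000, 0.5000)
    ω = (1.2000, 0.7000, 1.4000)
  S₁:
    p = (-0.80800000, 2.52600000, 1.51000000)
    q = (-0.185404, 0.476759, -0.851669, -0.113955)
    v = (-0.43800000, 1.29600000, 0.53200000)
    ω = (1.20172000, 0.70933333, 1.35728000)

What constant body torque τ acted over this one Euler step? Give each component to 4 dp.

τ = (-0.0600, 0.1400, -0.0900)

ω₁ − ω₀ = (0.00172000, 0.00933333, -0.04272000)
precession coupling = (-0.0686, 0.0840, 0.0168)
applied torque τ = (-0.0600, 0.1400, -0.0900)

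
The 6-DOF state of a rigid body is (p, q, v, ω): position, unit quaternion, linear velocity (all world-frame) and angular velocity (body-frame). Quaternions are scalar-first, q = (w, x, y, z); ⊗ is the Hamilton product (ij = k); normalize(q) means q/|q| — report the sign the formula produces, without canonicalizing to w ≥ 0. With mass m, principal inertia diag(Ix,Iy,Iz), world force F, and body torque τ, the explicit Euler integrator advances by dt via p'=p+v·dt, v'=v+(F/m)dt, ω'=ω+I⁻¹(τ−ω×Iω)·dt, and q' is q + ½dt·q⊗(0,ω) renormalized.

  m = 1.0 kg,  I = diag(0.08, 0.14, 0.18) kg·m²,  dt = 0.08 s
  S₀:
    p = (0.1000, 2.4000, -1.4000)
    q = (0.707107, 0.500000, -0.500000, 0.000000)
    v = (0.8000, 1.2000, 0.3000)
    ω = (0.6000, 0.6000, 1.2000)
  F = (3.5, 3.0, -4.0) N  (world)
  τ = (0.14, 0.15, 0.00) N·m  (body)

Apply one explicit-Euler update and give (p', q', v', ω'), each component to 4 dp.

precession coupling ω×(Iω) = (0.0288, -0.0720, 0.0216)
angular accel α = (1.3900, 1.5857, -0.1200)
new body rate ω' = (0.7112, 0.7269, 1.1904)
Hamilton product q⊗(0,ω) = (0.0000000, -0.1757358, -0.1757358, 1.4485284)
q' = normalize(q + ½dt·q⊗(0,ω)) = (0.7059, 0.4921, -0.5062, 0.0578)
p + v·dt = (0.1640, 2.4960, -1.3760)
new velocity v' = (1.0800, 1.4400, -0.0200)

p' = (0.1640, 2.4960, -1.3760)
q' = (0.7059, 0.4921, -0.5062, 0.0578)
v' = (1.0800, 1.4400, -0.0200)
ω' = (0.7112, 0.7269, 1.1904)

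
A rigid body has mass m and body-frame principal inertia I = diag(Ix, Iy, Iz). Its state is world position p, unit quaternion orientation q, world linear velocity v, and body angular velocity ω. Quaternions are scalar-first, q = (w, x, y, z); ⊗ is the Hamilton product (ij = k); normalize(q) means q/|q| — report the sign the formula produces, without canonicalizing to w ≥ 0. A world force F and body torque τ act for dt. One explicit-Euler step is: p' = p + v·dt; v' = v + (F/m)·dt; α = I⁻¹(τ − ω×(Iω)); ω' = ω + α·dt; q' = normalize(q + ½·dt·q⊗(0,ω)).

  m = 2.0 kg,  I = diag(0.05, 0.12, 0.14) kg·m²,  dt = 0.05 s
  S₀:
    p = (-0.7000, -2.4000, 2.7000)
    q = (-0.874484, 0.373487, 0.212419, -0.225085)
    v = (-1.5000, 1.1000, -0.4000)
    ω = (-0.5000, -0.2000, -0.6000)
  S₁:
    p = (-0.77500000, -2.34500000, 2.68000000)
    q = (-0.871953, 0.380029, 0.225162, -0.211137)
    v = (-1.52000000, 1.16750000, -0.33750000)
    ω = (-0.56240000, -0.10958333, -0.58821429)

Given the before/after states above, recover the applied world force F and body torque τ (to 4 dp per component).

F = (-0.8000, 2.7000, 2.5000)
τ = (-0.0600, 0.1900, 0.0400)

rate change Δω = (-0.06240000, 0.09041667, 0.01178571)
ω₀×(Iω₀) = (0.0024, -0.0270, 0.0070)
τ = I·(Δω/dt) + ω₀×(Iω₀) = (-0.0600, 0.1900, 0.0400)
velocity change Δv = (-0.02000000, 0.06750000, 0.06250000)
F = m·Δv/dt = (-0.8000, 2.7000, 2.5000)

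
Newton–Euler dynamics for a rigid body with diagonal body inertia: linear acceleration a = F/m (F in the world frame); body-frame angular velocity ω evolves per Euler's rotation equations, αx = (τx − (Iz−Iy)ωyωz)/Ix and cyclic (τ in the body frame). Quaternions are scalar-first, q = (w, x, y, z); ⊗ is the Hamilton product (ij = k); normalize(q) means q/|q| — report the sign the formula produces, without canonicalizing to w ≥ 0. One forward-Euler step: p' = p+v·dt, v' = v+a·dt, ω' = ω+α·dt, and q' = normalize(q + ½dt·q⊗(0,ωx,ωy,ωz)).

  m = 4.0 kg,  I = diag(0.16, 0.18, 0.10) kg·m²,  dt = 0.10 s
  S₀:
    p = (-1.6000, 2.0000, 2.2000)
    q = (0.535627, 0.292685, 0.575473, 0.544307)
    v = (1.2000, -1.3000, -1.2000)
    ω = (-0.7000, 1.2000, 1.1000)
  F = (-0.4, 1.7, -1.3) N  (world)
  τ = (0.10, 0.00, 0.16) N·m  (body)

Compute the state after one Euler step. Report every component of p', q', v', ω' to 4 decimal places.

α = I⁻¹(τ − ω×Iω) = (1.2850, 0.2567, 1.7680)
ω' = ω + α·dt = (-0.5715, 1.2257, 1.2768)
2q̇ = q⊗(0,ω) = (-1.0844258, -0.3950870, -0.0602160, 1.3432428)
q + ½dt·q⊗(0,ω), renormalized = (0.4795, 0.2719, 0.5702, 0.6091)
new position p' = (-1.4800, 1.8700, 2.0800)
v + (F/m)dt = (1.1900, -1.2575, -1.2325)

p' = (-1.4800, 1.8700, 2.0800)
q' = (0.4795, 0.2719, 0.5702, 0.6091)
v' = (1.1900, -1.2575, -1.2325)
ω' = (-0.5715, 1.2257, 1.2768)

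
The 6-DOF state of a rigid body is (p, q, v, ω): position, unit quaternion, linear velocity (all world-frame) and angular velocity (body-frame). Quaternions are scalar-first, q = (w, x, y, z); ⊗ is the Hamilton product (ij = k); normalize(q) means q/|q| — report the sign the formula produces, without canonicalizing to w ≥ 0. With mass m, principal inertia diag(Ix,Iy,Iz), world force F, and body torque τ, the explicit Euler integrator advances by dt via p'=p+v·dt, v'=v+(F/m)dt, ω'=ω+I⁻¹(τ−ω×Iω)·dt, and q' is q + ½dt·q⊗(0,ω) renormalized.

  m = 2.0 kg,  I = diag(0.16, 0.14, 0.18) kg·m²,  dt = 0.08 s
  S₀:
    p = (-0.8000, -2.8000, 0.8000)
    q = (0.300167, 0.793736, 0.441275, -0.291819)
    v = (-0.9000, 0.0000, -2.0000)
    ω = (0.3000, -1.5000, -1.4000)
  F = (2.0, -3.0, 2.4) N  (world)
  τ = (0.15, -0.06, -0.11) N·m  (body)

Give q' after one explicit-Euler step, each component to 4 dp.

q' = (0.2997, 0.7525, 0.4626, -0.3603)

Hamilton product q⊗(0,ω) = (0.0152451, -0.9654634, 0.5734342, -1.7432203)
q' = normalize(q + ½dt·q⊗(0,ω)) = (0.2997, 0.7525, 0.4626, -0.3603)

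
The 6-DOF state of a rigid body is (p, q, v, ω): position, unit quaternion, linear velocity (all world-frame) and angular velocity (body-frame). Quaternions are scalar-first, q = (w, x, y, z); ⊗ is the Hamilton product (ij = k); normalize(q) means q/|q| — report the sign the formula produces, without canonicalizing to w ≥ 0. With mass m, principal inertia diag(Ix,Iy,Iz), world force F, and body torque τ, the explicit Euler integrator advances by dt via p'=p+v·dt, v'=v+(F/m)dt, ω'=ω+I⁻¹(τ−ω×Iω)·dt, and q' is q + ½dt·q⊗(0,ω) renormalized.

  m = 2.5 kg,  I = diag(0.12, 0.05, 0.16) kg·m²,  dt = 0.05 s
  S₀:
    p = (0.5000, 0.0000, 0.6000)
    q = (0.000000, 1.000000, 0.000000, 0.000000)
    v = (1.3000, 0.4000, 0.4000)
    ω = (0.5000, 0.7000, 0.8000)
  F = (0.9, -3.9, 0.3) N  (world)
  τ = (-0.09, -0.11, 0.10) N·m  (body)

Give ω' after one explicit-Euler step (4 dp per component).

ω' = (0.4368, 0.6060, 0.8389)

ω×(Iω) gyroscopic = (0.0616, -0.0160, -0.0245)
angular accel α = (-1.2633, -1.8800, 0.7781)
ω + α·dt = (0.4368, 0.6060, 0.8389)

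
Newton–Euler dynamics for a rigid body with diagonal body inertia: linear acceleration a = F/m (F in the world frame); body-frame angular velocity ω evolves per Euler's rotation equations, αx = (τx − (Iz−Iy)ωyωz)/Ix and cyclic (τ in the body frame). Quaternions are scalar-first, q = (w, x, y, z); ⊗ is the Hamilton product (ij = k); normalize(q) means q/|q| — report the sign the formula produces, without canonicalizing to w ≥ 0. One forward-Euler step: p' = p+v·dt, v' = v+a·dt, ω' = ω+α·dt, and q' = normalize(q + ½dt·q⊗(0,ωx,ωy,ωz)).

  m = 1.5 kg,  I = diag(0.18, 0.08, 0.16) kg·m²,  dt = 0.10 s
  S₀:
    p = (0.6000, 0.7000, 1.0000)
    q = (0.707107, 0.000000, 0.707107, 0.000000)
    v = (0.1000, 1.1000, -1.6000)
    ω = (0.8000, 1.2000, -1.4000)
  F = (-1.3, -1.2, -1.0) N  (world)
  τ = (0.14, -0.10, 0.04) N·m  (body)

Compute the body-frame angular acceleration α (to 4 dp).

ω×(Iω) gyroscopic = (-0.1344, -0.0224, -0.0960)
(τ − ω×Iω)/I = (1.5244, -0.9700, 0.8500)

α = (1.5244, -0.9700, 0.8500)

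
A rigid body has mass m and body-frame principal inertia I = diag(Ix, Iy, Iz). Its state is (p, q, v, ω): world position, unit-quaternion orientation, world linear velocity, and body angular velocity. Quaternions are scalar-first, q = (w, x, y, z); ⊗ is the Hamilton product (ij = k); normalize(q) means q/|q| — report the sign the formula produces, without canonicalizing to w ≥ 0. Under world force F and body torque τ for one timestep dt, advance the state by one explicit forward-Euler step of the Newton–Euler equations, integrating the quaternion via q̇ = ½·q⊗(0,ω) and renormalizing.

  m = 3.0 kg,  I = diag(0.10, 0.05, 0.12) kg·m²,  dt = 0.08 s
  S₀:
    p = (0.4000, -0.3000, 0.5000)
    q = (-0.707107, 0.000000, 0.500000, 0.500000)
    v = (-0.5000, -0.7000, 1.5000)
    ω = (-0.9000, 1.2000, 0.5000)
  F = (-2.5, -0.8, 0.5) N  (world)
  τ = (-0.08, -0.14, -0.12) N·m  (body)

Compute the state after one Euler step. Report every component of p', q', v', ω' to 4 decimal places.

angular accel α = (-1.2200, -2.9800, -1.4500)
new body rate ω' = (-0.9976, 0.9616, 0.3840)
q⊗(0,ω) = (-0.8500000, 0.2863963, -1.2985284, 0.0964465)
q' = normalize(q + ½dt·q⊗(0,ω)) = (-0.7396, 0.0114, 0.4472, 0.5029)
linear accel F/m = (-0.8333, -0.2667, 0.1667)
p + v·dt = (0.3600, -0.3560, 0.6200)
new velocity v' = (-0.5667, -0.7213, 1.5133)

p' = (0.3600, -0.3560, 0.6200)
q' = (-0.7396, 0.0114, 0.4472, 0.5029)
v' = (-0.5667, -0.7213, 1.5133)
ω' = (-0.9976, 0.9616, 0.3840)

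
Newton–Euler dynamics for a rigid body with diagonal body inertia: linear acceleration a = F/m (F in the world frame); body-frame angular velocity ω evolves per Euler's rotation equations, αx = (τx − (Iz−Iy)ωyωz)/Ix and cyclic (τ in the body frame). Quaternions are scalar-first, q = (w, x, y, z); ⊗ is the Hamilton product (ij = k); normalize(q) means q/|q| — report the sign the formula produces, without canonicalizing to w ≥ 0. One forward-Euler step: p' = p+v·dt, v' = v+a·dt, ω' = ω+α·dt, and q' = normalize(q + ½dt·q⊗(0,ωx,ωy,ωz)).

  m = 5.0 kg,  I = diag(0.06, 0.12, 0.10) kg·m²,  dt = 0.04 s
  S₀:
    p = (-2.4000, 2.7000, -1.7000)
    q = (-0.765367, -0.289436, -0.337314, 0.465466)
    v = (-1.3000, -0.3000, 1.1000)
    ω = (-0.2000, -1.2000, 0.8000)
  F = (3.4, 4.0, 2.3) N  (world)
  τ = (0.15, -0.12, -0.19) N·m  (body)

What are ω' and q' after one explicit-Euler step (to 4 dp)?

(τ − ω×Iω)/I = (2.1800, -1.0533, -2.0440)
ω + α·dt = (-0.1128, -1.2421, 0.7182)
2q̇ = q⊗(0,ω) = (-0.8350368, 0.4417814, 1.0568960, -0.3324332)
q + ½dt·q⊗(0,ω), renormalized = (-0.7817, -0.2805, -0.3160, 0.4586)

ω' = (-0.1128, -1.2421, 0.7182)
q' = (-0.7817, -0.2805, -0.3160, 0.4586)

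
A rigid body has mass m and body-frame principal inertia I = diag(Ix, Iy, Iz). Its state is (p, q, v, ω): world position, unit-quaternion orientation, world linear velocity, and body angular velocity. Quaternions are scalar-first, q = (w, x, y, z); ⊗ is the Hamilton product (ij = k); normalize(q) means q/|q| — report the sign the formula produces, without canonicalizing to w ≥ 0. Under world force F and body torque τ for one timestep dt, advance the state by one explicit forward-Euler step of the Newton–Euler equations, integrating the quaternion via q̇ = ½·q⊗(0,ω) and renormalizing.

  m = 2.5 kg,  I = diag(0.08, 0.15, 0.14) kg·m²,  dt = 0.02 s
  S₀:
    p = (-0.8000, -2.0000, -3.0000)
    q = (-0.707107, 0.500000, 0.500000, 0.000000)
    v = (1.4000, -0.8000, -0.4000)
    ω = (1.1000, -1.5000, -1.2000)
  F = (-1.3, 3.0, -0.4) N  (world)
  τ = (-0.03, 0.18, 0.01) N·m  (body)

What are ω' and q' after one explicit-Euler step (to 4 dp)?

ω' = (1.0970, -1.4866, -1.1821)
q' = (-0.7049, 0.4861, 0.5165, -0.0045)

ω×(Iω) gyroscopic = (-0.0180, 0.0792, -0.1155)
(τ − ω×Iω)/I = (-0.1500, 0.6720, 0.8964)
new body rate ω' = (1.0970, -1.4866, -1.1821)
2q̇ = q⊗(0,ω) = (0.2000000, -1.3778177, 1.6606605, -0.4514716)
q' = normalize(q + ½dt·q⊗(0,ω)) = (-0.7049, 0.4861, 0.5165, -0.0045)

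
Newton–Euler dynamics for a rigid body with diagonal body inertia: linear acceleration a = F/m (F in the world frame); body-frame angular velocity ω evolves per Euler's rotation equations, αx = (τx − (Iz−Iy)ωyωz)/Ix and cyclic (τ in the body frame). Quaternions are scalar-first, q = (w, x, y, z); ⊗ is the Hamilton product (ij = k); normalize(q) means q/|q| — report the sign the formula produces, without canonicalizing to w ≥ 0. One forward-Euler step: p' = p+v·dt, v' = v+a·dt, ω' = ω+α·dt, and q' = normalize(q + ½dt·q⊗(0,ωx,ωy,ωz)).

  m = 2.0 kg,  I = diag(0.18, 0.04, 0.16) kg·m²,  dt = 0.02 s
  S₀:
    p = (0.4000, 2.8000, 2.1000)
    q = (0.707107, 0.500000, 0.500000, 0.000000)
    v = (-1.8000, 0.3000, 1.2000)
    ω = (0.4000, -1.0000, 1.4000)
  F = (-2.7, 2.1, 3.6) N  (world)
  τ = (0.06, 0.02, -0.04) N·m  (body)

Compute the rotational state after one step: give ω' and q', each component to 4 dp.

precession coupling ω×(Iω) = (-0.1680, 0.0112, 0.0560)
α = I⁻¹(τ − ω×Iω) = (1.2667, 0.2200, -0.6000)
ω + α·dt = (0.4253, -0.9956, 1.3880)
q⊗(0,ω) = (0.3000000, 0.9828428, -1.4071070, 0.2899498)
q + ½dt·q⊗(0,ω), renormalized = (0.7100, 0.5097, 0.4859, 0.0029)

ω' = (0.4253, -0.9956, 1.3880)
q' = (0.7100, 0.5097, 0.4859, 0.0029)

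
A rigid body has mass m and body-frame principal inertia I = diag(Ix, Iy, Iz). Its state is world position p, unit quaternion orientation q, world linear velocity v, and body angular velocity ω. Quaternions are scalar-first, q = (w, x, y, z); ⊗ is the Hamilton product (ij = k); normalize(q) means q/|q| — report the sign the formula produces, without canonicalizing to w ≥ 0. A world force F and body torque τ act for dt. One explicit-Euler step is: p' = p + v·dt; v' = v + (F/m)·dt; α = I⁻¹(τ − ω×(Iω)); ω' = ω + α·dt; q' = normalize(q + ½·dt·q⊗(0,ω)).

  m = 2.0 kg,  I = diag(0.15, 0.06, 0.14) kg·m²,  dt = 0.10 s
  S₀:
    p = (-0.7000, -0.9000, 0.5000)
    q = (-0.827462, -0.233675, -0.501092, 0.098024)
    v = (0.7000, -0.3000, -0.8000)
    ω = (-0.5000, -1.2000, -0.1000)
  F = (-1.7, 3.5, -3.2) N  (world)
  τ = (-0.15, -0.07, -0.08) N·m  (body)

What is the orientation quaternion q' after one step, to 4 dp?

2q̇ = q⊗(0,ω) = (-0.7083455, 0.5814690, 0.9205749, 0.1126102)
q' = normalize(q + ½dt·q⊗(0,ω)) = (-0.8611, -0.2042, -0.4541, 0.1034)

q' = (-0.8611, -0.2042, -0.4541, 0.1034)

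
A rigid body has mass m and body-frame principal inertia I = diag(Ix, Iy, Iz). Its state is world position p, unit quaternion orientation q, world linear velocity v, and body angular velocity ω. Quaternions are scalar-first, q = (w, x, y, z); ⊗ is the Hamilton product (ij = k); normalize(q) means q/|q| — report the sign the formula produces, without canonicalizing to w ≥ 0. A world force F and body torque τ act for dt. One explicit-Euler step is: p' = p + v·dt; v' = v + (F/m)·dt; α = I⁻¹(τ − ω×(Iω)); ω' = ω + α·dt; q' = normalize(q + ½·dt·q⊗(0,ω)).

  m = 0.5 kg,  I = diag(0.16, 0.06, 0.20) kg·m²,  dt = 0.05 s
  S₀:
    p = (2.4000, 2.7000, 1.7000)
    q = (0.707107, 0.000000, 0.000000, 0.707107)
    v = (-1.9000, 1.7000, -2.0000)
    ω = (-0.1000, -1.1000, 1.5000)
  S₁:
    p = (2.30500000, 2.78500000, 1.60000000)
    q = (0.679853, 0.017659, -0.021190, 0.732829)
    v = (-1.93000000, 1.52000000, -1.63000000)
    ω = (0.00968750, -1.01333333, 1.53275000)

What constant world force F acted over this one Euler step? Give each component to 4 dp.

F = (-0.3000, -1.8000, 3.7000)

Δv = v₁−v₀ = (-0.03000000, -0.18000000, 0.37000000)
applied force F = (-0.3000, -1.8000, 3.7000)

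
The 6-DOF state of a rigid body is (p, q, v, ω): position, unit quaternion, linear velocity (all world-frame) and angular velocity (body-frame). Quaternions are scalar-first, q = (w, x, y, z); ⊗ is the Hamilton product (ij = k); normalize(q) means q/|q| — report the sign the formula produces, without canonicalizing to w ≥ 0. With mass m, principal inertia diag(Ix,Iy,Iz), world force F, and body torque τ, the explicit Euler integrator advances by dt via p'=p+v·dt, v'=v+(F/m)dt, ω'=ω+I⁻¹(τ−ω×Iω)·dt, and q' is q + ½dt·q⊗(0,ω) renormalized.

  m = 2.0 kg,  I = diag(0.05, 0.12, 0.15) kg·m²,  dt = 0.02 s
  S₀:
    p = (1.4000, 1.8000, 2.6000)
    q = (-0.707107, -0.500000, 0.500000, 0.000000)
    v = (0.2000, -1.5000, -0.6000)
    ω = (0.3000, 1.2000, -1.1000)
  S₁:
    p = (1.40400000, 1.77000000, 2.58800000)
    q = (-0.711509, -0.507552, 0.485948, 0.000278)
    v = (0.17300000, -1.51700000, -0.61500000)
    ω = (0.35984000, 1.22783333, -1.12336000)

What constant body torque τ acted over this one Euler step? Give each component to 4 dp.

τ = (0.1100, 0.2000, -0.1500)

rate change Δω = (0.05984000, 0.02783333, -0.02336000)
applied torque τ = (0.1100, 0.2000, -0.1500)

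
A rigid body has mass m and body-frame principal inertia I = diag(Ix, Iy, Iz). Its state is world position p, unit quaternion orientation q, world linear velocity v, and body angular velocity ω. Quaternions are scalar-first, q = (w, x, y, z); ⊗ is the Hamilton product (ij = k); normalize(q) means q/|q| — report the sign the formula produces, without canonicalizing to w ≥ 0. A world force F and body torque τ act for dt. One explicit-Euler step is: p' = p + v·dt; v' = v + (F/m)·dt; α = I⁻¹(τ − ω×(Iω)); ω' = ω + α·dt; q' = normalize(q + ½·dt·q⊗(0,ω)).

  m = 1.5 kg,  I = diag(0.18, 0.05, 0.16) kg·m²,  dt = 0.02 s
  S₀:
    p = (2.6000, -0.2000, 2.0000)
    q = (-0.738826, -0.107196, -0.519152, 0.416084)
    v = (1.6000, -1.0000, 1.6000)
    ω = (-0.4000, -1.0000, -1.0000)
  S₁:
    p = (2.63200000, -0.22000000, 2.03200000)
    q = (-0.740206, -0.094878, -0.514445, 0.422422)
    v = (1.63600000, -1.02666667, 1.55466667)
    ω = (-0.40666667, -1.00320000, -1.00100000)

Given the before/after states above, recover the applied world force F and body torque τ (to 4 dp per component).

Δv = v₁−v₀ = (0.03600000, -0.02666667, -0.04533333)
applied force F = (2.7000, -2.0000, -3.4000)
ω₁ − ω₀ = (-0.00666667, -0.00320000, -0.00100000)
precession coupling = (0.1100, 0.0080, -0.0520)
applied torque τ = (0.0500, 0.0000, -0.0600)

F = (2.7000, -2.0000, -3.4000)
τ = (0.0500, 0.0000, -0.0600)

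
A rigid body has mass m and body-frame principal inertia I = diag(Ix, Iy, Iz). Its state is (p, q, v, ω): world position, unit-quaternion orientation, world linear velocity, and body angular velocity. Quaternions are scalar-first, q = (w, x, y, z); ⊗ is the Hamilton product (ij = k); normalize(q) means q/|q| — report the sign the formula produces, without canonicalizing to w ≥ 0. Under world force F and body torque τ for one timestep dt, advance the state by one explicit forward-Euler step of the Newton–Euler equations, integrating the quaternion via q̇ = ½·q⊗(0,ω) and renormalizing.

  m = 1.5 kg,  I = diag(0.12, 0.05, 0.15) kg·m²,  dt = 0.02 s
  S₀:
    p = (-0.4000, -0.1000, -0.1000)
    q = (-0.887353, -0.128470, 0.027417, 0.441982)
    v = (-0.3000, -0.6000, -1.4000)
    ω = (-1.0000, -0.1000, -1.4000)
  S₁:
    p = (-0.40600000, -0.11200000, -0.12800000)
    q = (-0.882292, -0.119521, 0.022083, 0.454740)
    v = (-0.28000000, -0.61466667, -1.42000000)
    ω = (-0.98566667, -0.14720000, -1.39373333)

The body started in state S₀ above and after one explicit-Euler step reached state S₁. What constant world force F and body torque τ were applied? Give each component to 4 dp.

ω₁ − ω₀ = (0.01433333, -0.04720000, 0.00626667)
precession coupling = (0.0140, -0.0420, -0.0070)
τ = I·(Δω/dt) + ω₀×(Iω₀) = (0.1000, -0.1600, 0.0400)
velocity change Δv = (0.02000000, -0.01466667, -0.02000000)
applied force F = (1.5000, -1.1000, -1.5000)

F = (1.5000, -1.1000, -1.5000)
τ = (0.1000, -0.1600, 0.0400)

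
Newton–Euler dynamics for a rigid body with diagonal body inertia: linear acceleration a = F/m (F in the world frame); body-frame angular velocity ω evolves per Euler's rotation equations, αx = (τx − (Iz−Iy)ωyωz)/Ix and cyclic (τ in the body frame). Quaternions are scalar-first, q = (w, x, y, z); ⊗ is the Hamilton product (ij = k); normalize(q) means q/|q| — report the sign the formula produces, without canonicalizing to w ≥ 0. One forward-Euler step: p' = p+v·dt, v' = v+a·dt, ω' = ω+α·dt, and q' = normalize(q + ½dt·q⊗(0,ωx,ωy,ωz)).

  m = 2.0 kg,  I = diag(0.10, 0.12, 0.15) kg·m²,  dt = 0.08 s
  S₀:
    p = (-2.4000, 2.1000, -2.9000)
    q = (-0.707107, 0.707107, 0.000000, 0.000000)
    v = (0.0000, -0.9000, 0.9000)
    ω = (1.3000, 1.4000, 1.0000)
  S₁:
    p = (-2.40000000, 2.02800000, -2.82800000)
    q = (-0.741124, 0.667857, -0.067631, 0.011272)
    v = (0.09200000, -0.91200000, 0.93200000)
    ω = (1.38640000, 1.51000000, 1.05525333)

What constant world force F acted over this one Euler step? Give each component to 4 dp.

v₁ − v₀ = (0.09200000, -0.01200000, 0.03200000)
m·(v₁−v₀)/dt = (2.3000, -0.3000, 0.8000)

F = (2.3000, -0.3000, 0.8000)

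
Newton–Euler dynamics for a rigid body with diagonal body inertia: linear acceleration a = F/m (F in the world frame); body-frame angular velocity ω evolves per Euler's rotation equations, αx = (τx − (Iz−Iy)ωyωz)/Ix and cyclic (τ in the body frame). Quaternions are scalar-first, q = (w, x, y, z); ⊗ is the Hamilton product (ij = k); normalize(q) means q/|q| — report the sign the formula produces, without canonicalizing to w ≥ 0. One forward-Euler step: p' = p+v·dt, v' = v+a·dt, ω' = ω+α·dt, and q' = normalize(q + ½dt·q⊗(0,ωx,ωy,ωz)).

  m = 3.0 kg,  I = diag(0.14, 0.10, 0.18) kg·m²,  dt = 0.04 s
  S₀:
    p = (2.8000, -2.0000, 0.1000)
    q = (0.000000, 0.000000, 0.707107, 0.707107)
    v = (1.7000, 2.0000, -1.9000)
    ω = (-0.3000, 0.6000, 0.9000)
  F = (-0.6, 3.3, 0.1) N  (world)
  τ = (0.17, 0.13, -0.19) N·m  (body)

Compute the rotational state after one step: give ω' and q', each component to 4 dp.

ω' = (-0.2638, 0.6477, 0.8562)
q' = (-0.0212, 0.0042, 0.7027, 0.7112)

precession coupling ω×(Iω) = (0.0432, 0.0108, 0.0072)
α = I⁻¹(τ − ω×Iω) = (0.9057, 1.1920, -1.0956)
new body rate ω' = (-0.2638, 0.6477, 0.8562)
Hamilton product q⊗(0,ω) = (-1.0606605, 0.2121321, -0.2121321, 0.2121321)
updated quaternion q' = (-0.0212, 0.0042, 0.7027, 0.7112)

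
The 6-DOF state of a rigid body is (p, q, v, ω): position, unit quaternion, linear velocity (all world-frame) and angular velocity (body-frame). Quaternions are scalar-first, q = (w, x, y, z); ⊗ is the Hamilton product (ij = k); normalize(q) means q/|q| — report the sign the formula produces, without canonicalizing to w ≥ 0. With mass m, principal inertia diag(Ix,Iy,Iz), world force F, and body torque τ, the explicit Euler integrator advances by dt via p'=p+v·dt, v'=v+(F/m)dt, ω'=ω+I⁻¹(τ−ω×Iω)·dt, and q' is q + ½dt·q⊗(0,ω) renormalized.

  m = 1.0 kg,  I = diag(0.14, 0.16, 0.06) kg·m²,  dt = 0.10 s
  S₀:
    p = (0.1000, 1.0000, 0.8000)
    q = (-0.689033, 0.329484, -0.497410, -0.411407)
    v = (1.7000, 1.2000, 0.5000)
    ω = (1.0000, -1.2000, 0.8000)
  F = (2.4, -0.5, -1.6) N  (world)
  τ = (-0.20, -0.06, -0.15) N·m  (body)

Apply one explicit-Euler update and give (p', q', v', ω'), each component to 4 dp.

p' = (0.2700, 1.1200, 0.8500)
q' = (-0.7161, 0.2495, -0.4879, -0.4322)
v' = (1.9400, 1.1500, 0.3400)
ω' = (0.7886, -1.2775, 0.5900)

p' = p + v·dt = (0.2700, 1.1200, 0.8500)
v' = v + a·dt = (1.9400, 1.1500, 0.3400)
gyro term ω×Iω = (0.0960, 0.0640, -0.0240)
α = I⁻¹(τ − ω×Iω) = (-2.1143, -0.7750, -2.1000)
ω + α·dt = (0.7886, -1.2775, 0.5900)
2q̇ = q⊗(0,ω) = (-0.5972504, -1.5806494, 0.1518454, -0.4491972)
q' = normalize(q + ½dt·q⊗(0,ω)) = (-0.7161, 0.2495, -0.4879, -0.4322)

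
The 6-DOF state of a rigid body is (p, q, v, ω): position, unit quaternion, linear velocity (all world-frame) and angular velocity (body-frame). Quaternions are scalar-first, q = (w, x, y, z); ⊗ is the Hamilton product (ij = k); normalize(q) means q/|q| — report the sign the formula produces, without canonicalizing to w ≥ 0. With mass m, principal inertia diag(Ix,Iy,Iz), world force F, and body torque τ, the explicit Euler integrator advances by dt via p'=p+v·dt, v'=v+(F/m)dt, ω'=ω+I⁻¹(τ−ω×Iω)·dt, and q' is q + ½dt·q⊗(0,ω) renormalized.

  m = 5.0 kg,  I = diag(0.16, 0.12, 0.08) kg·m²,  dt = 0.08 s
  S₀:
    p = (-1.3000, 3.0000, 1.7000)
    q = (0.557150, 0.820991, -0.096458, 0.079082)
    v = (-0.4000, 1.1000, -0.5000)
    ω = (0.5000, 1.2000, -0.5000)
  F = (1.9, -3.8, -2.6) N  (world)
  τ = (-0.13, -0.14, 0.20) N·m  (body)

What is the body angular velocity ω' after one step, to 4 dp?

ω' = (0.4230, 1.1200, -0.2760)

α = I⁻¹(τ − ω×Iω) = (-0.9625, -1.0000, 2.8000)
ω' = ω + α·dt = (0.4230, 1.1200, -0.2760)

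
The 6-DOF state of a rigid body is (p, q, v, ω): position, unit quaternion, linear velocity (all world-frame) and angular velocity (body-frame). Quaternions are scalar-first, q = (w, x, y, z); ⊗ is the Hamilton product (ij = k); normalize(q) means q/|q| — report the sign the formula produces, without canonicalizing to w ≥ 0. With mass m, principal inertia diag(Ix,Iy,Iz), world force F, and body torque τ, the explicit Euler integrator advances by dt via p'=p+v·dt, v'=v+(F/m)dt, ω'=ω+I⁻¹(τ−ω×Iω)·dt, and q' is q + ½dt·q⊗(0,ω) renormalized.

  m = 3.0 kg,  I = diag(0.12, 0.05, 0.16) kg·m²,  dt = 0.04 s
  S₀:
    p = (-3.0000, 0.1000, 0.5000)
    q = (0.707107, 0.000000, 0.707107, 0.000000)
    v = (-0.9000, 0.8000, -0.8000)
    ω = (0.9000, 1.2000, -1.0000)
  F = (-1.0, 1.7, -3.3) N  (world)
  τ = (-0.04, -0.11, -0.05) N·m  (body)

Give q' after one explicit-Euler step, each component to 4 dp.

q' = (0.6897, -0.0014, 0.7236, -0.0269)

2q̇ = q⊗(0,ω) = (-0.8485284, -0.0707107, 0.8485284, -1.3435033)
updated quaternion q' = (0.6897, -0.0014, 0.7236, -0.0269)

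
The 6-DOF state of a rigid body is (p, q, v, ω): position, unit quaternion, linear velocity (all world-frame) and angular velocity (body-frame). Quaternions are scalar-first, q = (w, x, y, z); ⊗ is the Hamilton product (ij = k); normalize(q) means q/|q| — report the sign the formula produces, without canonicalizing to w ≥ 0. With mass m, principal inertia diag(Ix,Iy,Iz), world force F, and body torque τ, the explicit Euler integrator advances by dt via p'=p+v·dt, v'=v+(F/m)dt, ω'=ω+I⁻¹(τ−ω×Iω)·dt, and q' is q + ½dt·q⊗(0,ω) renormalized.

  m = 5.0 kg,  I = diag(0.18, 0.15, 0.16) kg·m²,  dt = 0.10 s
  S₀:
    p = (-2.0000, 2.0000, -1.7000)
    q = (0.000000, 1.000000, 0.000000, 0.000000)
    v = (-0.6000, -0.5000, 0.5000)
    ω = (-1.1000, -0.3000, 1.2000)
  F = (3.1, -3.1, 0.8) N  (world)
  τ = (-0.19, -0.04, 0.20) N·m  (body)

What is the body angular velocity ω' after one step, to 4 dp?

ω×(Iω) gyroscopic = (-0.0036, -0.0264, -0.0099)
α = I⁻¹(τ − ω×Iω) = (-1.0356, -0.0907, 1.3119)
ω' = ω + α·dt = (-1.2036, -0.3091, 1.3312)

ω' = (-1.2036, -0.3091, 1.3312)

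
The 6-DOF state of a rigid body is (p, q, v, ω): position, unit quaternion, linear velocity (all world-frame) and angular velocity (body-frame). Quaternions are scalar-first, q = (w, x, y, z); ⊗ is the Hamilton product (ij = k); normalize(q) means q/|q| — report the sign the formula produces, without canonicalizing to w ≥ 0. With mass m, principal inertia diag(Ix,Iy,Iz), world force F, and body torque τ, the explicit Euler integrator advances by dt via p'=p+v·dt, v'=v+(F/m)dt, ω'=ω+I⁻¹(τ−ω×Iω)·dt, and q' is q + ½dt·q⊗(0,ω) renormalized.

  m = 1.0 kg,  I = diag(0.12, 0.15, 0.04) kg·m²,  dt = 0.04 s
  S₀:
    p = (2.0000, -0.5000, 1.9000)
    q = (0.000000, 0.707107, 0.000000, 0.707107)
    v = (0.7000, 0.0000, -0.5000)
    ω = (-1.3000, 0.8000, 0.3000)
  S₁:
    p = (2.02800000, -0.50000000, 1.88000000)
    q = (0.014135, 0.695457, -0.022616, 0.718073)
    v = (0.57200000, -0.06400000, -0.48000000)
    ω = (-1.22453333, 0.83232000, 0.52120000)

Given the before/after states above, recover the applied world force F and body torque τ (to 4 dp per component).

F = (-3.2000, -1.6000, 0.5000)
τ = (0.2000, 0.0900, 0.1900)

velocity change Δv = (-0.12800000, -0.06400000, 0.02000000)
applied force F = (-3.2000, -1.6000, 0.5000)
Δω = ω₁−ω₀ = (0.07546667, 0.03232000, 0.22120000)
applied torque τ = (0.2000, 0.0900, 0.1900)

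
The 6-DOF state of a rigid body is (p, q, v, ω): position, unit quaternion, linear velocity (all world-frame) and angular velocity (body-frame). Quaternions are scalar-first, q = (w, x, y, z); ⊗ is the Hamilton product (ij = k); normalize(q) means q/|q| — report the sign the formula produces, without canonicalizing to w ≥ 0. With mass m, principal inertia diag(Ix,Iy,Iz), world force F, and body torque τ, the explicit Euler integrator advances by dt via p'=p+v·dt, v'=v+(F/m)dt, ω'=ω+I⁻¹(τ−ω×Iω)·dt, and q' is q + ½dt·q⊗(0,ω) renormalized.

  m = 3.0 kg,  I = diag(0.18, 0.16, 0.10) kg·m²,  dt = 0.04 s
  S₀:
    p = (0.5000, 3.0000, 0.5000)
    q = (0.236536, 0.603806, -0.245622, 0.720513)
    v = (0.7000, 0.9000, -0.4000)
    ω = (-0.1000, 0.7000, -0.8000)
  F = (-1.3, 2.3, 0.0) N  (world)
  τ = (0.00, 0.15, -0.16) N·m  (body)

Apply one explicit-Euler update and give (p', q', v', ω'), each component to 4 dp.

p' = (0.5280, 3.0360, 0.4840)
q' = (0.2527, 0.5970, -0.2340, 0.7245)
v' = (0.6827, 0.9307, -0.4000)
ω' = (-0.1075, 0.7359, -0.8646)

α = I⁻¹(τ − ω×Iω) = (-0.1867, 0.8975, -1.6140)
new body rate ω' = (-0.1075, 0.7359, -0.8646)
2q̇ = q⊗(0,ω) = (0.8087264, -0.3315151, 0.5765687, 0.2088732)
updated quaternion q' = (0.2527, 0.5970, -0.2340, 0.7245)
new position p' = (0.5280, 3.0360, 0.4840)
v + (F/m)dt = (0.6827, 0.9307, -0.4000)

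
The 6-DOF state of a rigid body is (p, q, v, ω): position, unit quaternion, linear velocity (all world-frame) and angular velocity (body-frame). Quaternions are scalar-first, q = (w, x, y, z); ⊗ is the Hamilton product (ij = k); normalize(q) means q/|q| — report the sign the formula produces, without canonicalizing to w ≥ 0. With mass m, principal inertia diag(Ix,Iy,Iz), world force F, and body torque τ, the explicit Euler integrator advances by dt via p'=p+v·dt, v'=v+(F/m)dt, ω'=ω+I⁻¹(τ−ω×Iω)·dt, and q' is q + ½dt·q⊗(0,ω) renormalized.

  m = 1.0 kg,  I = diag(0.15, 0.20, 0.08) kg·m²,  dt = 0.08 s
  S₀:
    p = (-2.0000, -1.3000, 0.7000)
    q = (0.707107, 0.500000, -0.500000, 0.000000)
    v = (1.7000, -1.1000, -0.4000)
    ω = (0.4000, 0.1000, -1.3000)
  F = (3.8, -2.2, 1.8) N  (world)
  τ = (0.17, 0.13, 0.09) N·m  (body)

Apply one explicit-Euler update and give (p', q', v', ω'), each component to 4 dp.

linear accel F/m = (3.8000, -2.2000, 1.8000)
p + v·dt = (-1.8640, -1.3880, 0.6680)
v' = v + a·dt = (2.0040, -1.2760, -0.2560)
gyro term ω×Iω = (0.0156, -0.0364, 0.0020)
angular accel α = (1.0293, 0.8320, 1.1000)
ω + α·dt = (0.4823, 0.1666, -1.2120)
q⊗(0,ω) = (-0.1500000, 0.9328428, 0.7207107, -0.6692391)
updated quaternion q' = (0.7001, 0.5365, -0.4705, -0.0267)

p' = (-1.8640, -1.3880, 0.6680)
q' = (0.7001, 0.5365, -0.4705, -0.0267)
v' = (2.0040, -1.2760, -0.2560)
ω' = (0.4823, 0.1666, -1.2120)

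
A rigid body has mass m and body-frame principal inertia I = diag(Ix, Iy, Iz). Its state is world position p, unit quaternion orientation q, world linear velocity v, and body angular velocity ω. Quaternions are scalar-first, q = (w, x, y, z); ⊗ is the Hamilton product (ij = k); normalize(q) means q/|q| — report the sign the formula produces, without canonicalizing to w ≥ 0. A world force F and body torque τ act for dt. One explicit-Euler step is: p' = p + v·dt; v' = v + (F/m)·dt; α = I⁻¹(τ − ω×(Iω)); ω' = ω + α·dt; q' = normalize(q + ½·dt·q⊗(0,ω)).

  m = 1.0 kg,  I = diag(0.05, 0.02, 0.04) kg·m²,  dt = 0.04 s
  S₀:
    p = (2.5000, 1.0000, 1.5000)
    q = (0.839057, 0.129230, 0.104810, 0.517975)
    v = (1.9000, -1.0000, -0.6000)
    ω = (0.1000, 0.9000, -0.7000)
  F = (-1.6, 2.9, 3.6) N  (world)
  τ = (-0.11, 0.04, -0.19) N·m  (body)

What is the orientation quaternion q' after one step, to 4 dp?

q' = (0.8439, 0.1201, 0.1227, 0.5082)

q⊗(0,ω) = (0.2553305, -0.4556388, 0.8974098, -0.4815139)
updated quaternion q' = (0.8439, 0.1201, 0.1227, 0.5082)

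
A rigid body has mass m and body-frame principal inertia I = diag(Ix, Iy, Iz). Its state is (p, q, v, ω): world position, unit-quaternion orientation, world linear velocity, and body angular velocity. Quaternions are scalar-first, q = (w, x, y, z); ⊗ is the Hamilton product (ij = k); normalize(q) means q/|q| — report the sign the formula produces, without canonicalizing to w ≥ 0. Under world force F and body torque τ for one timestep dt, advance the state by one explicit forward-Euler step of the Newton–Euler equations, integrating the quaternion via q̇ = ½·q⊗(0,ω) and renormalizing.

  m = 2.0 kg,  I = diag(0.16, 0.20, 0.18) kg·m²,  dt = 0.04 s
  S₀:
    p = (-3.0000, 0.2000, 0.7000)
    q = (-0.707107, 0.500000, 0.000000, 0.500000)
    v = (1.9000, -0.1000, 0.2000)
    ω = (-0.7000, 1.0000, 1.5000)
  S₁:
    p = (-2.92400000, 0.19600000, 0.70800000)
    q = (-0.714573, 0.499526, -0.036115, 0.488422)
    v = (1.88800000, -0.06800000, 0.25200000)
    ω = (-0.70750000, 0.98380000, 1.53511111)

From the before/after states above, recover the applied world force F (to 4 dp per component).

Δv = v₁−v₀ = (-0.01200000, 0.03200000, 0.05200000)
applied force F = (-0.6000, 1.6000, 2.6000)

F = (-0.6000, 1.6000, 2.6000)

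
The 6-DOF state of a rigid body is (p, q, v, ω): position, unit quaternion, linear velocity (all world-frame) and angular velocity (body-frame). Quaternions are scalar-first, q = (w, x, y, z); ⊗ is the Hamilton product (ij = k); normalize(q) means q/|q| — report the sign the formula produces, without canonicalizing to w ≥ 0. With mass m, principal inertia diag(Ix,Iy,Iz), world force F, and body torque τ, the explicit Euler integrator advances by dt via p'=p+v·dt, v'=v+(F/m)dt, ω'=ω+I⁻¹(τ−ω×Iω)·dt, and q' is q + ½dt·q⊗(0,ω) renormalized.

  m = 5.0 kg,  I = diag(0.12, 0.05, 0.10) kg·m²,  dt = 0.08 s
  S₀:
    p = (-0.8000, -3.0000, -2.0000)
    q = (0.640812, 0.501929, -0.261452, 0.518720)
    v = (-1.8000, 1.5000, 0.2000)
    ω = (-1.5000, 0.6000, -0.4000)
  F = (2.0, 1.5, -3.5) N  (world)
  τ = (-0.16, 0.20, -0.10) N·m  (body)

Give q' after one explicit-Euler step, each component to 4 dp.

q' = (0.6840, 0.4542, -0.2686, 0.5037)

q⊗(0,ω) = (1.1172527, -1.1678692, -0.1928212, -0.3473454)
updated quaternion q' = (0.6840, 0.4542, -0.2686, 0.5037)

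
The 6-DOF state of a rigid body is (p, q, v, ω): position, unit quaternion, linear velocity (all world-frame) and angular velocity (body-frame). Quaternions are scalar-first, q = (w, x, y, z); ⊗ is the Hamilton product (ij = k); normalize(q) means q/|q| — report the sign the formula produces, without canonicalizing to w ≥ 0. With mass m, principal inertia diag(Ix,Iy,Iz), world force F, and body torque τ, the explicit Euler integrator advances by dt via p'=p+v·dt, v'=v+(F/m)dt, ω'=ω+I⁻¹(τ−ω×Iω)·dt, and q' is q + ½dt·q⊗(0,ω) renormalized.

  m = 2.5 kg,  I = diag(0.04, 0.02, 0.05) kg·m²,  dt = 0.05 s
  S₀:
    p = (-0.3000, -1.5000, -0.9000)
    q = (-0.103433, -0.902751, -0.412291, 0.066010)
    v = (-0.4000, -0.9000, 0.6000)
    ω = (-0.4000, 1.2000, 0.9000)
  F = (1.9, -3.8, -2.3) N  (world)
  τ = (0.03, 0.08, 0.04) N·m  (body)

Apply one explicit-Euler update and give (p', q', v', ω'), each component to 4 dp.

p' = (-0.3200, -1.5450, -0.8700)
q' = (-0.1015, -0.9123, -0.3954, 0.0325)
v' = (-0.3620, -0.9760, 0.5540)
ω' = (-0.4030, 1.3910, 0.9304)

precession coupling ω×(Iω) = (0.0324, 0.0036, 0.0096)
angular accel α = (-0.0600, 3.8200, 0.6080)
ω + α·dt = (-0.4030, 1.3910, 0.9304)
2q̇ = q⊗(0,ω) = (0.0742398, -0.4089007, 0.6619523, -1.3413073)
q + ½dt·q⊗(0,ω), renormalized = (-0.1015, -0.9123, -0.3954, 0.0325)
a = F/m = (0.7600, -1.5200, -0.9200)
p' = p + v·dt = (-0.3200, -1.5450, -0.8700)
v + (F/m)dt = (-0.3620, -0.9760, 0.5540)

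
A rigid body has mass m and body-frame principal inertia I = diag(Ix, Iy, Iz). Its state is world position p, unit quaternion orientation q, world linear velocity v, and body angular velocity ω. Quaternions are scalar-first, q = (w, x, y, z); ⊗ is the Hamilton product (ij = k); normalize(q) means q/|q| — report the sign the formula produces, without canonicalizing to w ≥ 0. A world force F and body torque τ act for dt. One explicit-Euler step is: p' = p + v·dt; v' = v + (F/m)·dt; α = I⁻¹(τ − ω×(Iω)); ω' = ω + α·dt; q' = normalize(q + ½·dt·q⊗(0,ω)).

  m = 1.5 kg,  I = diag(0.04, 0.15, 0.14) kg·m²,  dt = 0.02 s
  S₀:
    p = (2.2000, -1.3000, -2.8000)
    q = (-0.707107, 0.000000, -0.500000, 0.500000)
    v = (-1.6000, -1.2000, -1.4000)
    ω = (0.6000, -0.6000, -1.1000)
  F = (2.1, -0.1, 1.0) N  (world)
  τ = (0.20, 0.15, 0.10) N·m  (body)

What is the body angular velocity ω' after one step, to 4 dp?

ω' = (0.7033, -0.5888, -1.0801)

angular accel α = (5.1650, 0.5600, 0.9971)
ω + α·dt = (0.7033, -0.5888, -1.0801)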